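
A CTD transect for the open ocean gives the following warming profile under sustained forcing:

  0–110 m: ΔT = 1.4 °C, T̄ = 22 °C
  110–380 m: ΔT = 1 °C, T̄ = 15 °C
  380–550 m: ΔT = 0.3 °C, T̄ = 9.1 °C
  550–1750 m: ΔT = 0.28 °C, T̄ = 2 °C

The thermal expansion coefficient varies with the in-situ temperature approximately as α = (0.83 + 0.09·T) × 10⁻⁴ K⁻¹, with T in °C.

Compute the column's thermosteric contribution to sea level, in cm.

Δh ≈ 14.4 cm

Layer 1: α = (0.83 + 0.09×22)×10⁻⁴ = 2.81×10⁻⁴ K⁻¹
Layer 2: α = (0.83 + 0.09×15)×10⁻⁴ = 2.18×10⁻⁴ K⁻¹
Layer 3: α = (0.83 + 0.09×9.1)×10⁻⁴ = 1.649×10⁻⁴ K⁻¹
Layer 4: α = (0.83 + 0.09×2)×10⁻⁴ = 1.01×10⁻⁴ K⁻¹
2.81×10⁻⁴ × 110 × 1.4 = 0.043274 m
Layer 2: 2.18×10⁻⁴ × 1 × 270 = 0.05886 m
1.649×10⁻⁴ × 0.3 × 170 = 0.0084099 m
550–1750 m: 0.28 × 1.01×10⁻⁴ × 1200 = 0.033936 m
Δh = 0.043274 + 0.05886 + 0.0084099 + 0.033936 = 0.1444799 m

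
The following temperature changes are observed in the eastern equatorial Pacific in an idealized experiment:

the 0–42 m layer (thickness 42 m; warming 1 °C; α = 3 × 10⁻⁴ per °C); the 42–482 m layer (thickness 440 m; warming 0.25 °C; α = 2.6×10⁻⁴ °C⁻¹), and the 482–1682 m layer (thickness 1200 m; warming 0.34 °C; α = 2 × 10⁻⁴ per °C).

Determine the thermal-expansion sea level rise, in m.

0–42 m: 42 × 1 × 3×10⁻⁴ = 0.01260 m
42–482 m: 0.25 × 440 × 2.6×10⁻⁴ = 0.02860 m
Layer 3: 2×10⁻⁴ × 0.34 × 1200 = 0.08160 m
Δh = 0.01260 + 0.02860 + 0.08160 = 0.12280 m

about 0.123 m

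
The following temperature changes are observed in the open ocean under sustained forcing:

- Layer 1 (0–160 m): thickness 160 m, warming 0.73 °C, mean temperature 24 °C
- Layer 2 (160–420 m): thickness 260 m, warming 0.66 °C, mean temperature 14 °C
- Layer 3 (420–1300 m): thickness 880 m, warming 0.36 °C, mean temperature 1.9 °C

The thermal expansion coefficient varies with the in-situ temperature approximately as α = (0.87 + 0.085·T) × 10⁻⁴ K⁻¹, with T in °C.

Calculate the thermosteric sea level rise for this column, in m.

0.102 m of thermosteric rise

Layer 1: α = (0.87 + 0.085×24)×10⁻⁴ = 2.91×10⁻⁴ K⁻¹
Layer 2: α = (0.87 + 0.085×14)×10⁻⁴ = 2.06×10⁻⁴ K⁻¹
Layer 3: α = (0.87 + 0.085×1.9)×10⁻⁴ = 1.0315×10⁻⁴ K⁻¹
0.73 × 160 × 2.91×10⁻⁴ = 0.0339888 m
Layer 2: 260 × 2.06×10⁻⁴ × 0.66 = 0.0353496 m
420–1300 m: 0.36 × 880 × 1.0315×10⁻⁴ = 0.03267792 m
Δh = 0.0339888 + 0.0353496 + 0.03267792 = 0.10201632 m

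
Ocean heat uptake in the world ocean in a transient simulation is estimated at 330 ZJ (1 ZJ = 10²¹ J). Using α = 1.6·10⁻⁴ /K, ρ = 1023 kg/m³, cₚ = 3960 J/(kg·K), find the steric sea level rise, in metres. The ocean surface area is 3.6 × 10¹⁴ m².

Per unit area: Q = 330×10²¹ / (3.6×10¹⁴) ≈ 9.167×10⁸ J/m²
Δh = αQ/(ρcₚ) = 1.6×10⁻⁴ × 9.167×10⁸ / (1023 × 3960) ≈ 0.036206 m

0.036 m of thermosteric rise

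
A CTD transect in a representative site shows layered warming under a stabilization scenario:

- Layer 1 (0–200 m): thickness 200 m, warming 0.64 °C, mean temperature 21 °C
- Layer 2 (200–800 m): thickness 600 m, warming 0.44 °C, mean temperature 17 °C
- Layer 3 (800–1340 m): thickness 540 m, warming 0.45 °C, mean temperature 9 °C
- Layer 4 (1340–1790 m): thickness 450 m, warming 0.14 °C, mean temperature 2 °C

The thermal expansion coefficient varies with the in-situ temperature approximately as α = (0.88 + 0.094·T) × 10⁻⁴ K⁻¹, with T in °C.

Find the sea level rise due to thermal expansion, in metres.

Layer 1: α = (0.88 + 0.094×21)×10⁻⁴ = 2.854×10⁻⁴ K⁻¹
Layer 2: α = (0.88 + 0.094×17)×10⁻⁴ = 2.478×10⁻⁴ K⁻¹
Layer 3: α = (0.88 + 0.094×9)×10⁻⁴ = 1.726×10⁻⁴ K⁻¹
Layer 4: α = (0.88 + 0.094×2)×10⁻⁴ = 1.068×10⁻⁴ K⁻¹
0.64 × 2.854×10⁻⁴ × 200 = 0.0365312 m
Layer 2: 600 × 2.478×10⁻⁴ × 0.44 = 0.0654192 m
0.45 × 1.726×10⁻⁴ × 540 = 0.0419418 m
1340–1790 m: 0.14 × 450 × 1.068×10⁻⁴ = 0.0067284 m
Δh = 0.0365312 + 0.0654192 + 0.0419418 + 0.0067284 = 0.1506206 m

Δh = 0.151 m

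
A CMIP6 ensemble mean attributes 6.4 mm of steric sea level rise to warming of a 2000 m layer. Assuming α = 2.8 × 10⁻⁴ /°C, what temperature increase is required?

0.0114 °C

ΔT = Δh/(αH) = 0.0064 / (2.8×10⁻⁴ × 2000) ≈ 0.01143 °C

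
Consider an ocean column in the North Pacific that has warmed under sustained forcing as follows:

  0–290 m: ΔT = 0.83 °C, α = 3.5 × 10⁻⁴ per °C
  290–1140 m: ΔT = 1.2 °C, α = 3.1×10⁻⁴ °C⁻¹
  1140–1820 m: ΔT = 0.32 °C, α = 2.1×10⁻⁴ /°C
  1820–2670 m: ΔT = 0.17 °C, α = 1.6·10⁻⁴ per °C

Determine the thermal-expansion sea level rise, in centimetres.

Δh = 47 cm

Layer 1: 290 × 3.5×10⁻⁴ × 0.83 = 0.084245 m
Layer 2: 1.2 × 850 × 3.1×10⁻⁴ = 0.31620 m
680 × 2.1×10⁻⁴ × 0.32 = 0.045696 m
0.17 × 1.6×10⁻⁴ × 850 = 0.02312 m
Δh = 0.084245 + 0.31620 + 0.045696 + 0.02312 = 0.469261 m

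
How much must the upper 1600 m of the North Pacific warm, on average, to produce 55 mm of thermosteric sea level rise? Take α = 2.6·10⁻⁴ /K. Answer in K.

ΔT = Δh/(αH) = 0.055 / (2.6×10⁻⁴ × 1600) ≈ 0.1322 K

about 0.132 K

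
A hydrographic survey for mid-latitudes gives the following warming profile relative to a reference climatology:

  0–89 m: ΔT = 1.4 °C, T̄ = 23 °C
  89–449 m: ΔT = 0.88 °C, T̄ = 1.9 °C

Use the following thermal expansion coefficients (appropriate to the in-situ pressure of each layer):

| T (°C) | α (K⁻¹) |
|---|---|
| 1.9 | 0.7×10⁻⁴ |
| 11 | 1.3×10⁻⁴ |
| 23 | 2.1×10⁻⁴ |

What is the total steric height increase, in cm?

Δh ≈ 4.83 cm

Layer 1 at 23 °C → α = 2.1×10⁻⁴ K⁻¹
Layer 2 at 1.9 °C → α = 0.7×10⁻⁴ K⁻¹
0–89 m: 89 × 1.4 × 2.1×10⁻⁴ = 0.026166 m
89–449 m: 0.7×10⁻⁴ × 0.88 × 360 = 0.022176 m
Δh = 0.026166 + 0.022176 = 0.048342 m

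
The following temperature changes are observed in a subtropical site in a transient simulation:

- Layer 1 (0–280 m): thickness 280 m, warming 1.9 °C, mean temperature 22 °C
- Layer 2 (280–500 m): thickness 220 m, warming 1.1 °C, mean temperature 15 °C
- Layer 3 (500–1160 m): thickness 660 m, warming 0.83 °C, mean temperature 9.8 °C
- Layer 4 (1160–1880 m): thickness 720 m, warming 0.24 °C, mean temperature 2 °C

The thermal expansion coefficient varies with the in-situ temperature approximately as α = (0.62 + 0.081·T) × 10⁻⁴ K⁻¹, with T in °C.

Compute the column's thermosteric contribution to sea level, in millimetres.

Δh ≈ 263 mm

Layer 1: α = (0.62 + 0.081×22)×10⁻⁴ = 2.402×10⁻⁴ K⁻¹
Layer 2: α = (0.62 + 0.081×15)×10⁻⁴ = 1.835×10⁻⁴ K⁻¹
Layer 3: α = (0.62 + 0.081×9.8)×10⁻⁴ = 1.4138×10⁻⁴ K⁻¹
Layer 4: α = (0.62 + 0.081×2)×10⁻⁴ = 0.782×10⁻⁴ K⁻¹
Layer 1: 2.402×10⁻⁴ × 1.9 × 280 = 0.1277864 m
280–500 m: 1.835×10⁻⁴ × 220 × 1.1 = 0.044407 m
500–1160 m: 1.4138×10⁻⁴ × 0.83 × 660 = 0.077447964 m
Layer 4: 0.782×10⁻⁴ × 0.24 × 720 = 0.01351296 m
Δh = 0.1277864 + 0.044407 + 0.077447964 + 0.01351296 = 0.263154324 m ≈ 263 mm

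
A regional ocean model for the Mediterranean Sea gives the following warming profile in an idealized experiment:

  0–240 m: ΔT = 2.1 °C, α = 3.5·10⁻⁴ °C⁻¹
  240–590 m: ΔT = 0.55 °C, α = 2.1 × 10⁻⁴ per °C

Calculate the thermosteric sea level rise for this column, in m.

3.5×10⁻⁴ × 240 × 2.1 = 0.17640 m
Layer 2: 350 × 0.55 × 2.1×10⁻⁴ = 0.040425 m
Δh = 0.17640 + 0.040425 = 0.216825 m

about 0.217 m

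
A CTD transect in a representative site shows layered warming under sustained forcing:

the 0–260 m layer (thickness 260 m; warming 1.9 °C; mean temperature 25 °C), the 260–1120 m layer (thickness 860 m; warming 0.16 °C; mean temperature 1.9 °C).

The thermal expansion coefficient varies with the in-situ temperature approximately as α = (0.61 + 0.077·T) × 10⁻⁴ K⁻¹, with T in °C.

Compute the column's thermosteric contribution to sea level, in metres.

Layer 1: α = (0.61 + 0.077×25)×10⁻⁴ = 2.535×10⁻⁴ K⁻¹
Layer 2: α = (0.61 + 0.077×1.9)×10⁻⁴ = 0.7563×10⁻⁴ K⁻¹
Layer 1: 2.535×10⁻⁴ × 1.9 × 260 = 0.125229 m
860 × 0.16 × 0.7563×10⁻⁴ = 0.010406688 m
Δh = 0.125229 + 0.010406688 = 0.135635688 m

Δh = 0.136 m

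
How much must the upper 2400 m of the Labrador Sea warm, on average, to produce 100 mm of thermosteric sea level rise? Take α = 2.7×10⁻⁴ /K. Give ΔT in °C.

ΔT = Δh/(αH) = 0.1 / (2.7×10⁻⁴ × 2400) ≈ 0.1543 °C

about 0.15 °C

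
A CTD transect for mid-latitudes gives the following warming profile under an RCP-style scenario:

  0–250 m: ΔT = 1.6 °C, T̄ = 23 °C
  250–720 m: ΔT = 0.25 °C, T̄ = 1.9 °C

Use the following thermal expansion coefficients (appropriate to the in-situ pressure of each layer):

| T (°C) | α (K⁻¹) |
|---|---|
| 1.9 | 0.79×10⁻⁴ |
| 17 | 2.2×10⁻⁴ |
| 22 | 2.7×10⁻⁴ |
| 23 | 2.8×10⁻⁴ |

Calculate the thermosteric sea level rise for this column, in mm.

Layer 1 at 23 °C → α = 2.8×10⁻⁴ K⁻¹
Layer 2 at 1.9 °C → α = 0.79×10⁻⁴ K⁻¹
250 × 1.6 × 2.8×10⁻⁴ = 0.11200 m
250–720 m: 470 × 0.79×10⁻⁴ × 0.25 = 0.0092825 m
Δh = 0.11200 + 0.0092825 = 0.1212825 m ≈ 121 mm

about 121 mm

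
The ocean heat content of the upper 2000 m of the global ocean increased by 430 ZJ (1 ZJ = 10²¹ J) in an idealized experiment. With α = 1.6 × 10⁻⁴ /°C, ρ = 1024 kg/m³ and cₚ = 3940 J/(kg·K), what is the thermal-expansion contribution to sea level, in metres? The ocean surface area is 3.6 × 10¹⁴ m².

0.047 m

Per unit area: Q = 430×10²¹ / (3.6×10¹⁴) ≈ 1.194×10⁹ J/m²
Δh = αQ/(ρcₚ) = 1.6×10⁻⁴ × 1.194×10⁹ / (1024 × 3940) ≈ 0.047351 m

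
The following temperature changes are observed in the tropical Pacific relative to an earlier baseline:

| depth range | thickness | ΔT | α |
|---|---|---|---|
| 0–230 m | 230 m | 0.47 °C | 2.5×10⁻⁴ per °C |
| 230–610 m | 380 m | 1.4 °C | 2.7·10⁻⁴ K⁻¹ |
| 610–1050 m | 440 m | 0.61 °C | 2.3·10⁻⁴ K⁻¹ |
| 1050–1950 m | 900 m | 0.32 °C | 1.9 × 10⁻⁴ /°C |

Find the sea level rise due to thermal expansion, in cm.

0–230 m: 2.5×10⁻⁴ × 230 × 0.47 = 0.027025 m
Layer 2: 2.7×10⁻⁴ × 1.4 × 380 = 0.14364 m
610–1050 m: 2.3×10⁻⁴ × 0.61 × 440 = 0.061732 m
Layer 4: 1.9×10⁻⁴ × 0.32 × 900 = 0.05472 m
Δh = 0.027025 + 0.14364 + 0.061732 + 0.05472 = 0.287117 m

Δh ≈ 28.7 cm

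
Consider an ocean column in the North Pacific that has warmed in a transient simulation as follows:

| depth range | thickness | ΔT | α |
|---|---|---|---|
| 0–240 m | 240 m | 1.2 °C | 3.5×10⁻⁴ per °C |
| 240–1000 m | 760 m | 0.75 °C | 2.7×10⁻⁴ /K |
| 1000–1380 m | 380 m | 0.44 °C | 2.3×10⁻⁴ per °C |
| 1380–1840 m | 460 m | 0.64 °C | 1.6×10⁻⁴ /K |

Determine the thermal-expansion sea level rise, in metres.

Layer 1: 1.2 × 3.5×10⁻⁴ × 240 = 0.10080 m
240–1000 m: 0.75 × 760 × 2.7×10⁻⁴ = 0.15390 m
0.44 × 2.3×10⁻⁴ × 380 = 0.038456 m
Layer 4: 0.64 × 1.6×10⁻⁴ × 460 = 0.047104 m
Δh = 0.10080 + 0.15390 + 0.038456 + 0.047104 = 0.34026 m ≈ 0.340 m

0.340 m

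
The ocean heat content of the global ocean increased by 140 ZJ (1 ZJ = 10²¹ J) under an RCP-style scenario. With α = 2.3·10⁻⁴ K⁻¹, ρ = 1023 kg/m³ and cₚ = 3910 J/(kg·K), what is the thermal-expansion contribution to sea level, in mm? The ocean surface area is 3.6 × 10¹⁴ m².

Per unit area: Q = 140×10²¹ / (3.6×10¹⁴) ≈ 3.889×10⁸ J/m²
Δh = αQ/(ρcₚ) = 2.3×10⁻⁴ × 3.889×10⁸ / (1023 × 3910) ≈ 0.022362 m

22.4 mm of thermosteric rise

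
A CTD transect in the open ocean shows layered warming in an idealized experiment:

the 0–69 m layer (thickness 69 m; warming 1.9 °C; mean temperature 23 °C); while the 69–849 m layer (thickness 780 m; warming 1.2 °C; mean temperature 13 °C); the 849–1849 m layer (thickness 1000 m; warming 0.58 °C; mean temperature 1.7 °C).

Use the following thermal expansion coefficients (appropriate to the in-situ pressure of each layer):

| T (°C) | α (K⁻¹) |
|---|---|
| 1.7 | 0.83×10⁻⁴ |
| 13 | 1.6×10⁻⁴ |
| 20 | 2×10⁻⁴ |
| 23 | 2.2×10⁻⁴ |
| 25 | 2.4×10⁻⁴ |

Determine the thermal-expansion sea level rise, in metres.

Δh = 0.227 m

Layer 1 at 23 °C → α = 2.2×10⁻⁴ K⁻¹
Layer 2 at 13 °C → α = 1.6×10⁻⁴ K⁻¹
Layer 3 at 1.7 °C → α = 0.83×10⁻⁴ K⁻¹
0–69 m: 1.9 × 69 × 2.2×10⁻⁴ = 0.028842 m
780 × 1.6×10⁻⁴ × 1.2 = 0.14976 m
1000 × 0.83×10⁻⁴ × 0.58 = 0.04814 m
Δh = 0.028842 + 0.14976 + 0.04814 = 0.226742 m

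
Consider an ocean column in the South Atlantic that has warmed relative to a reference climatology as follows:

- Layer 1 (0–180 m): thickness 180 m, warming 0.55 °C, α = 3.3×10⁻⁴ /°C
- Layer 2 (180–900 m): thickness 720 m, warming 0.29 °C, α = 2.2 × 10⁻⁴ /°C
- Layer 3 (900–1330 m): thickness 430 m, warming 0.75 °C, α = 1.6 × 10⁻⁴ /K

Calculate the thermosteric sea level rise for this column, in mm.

Layer 1: 0.55 × 180 × 3.3×10⁻⁴ = 0.03267 m
0.29 × 720 × 2.2×10⁻⁴ = 0.045936 m
1.6×10⁻⁴ × 0.75 × 430 = 0.05160 m
Δh = 0.03267 + 0.045936 + 0.05160 = 0.130206 m

Δh = 130 mm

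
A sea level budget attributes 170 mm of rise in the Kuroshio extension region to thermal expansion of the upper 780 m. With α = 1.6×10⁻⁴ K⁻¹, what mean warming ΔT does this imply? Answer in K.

ΔT ≈ 1.4 K

ΔT = Δh/(αH) = 0.17 / (1.6×10⁻⁴ × 780) ≈ 1.362 K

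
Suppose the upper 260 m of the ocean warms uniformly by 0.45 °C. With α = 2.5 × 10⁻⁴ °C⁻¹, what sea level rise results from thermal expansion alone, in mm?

Δh = αΔT·H = 2.5×10⁻⁴ × 0.45 × 260 = 0.02925 m

29.3 mm of thermosteric rise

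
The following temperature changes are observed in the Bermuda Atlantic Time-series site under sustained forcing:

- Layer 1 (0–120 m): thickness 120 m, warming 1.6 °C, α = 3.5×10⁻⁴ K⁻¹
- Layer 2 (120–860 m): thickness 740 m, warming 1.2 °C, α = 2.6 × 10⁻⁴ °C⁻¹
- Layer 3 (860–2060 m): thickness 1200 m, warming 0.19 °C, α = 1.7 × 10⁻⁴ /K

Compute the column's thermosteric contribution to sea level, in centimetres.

about 34 cm

3.5×10⁻⁴ × 120 × 1.6 = 0.06720 m
120–860 m: 2.6×10⁻⁴ × 740 × 1.2 = 0.23088 m
860–2060 m: 0.19 × 1200 × 1.7×10⁻⁴ = 0.03876 m
Δh = 0.06720 + 0.23088 + 0.03876 = 0.33684 m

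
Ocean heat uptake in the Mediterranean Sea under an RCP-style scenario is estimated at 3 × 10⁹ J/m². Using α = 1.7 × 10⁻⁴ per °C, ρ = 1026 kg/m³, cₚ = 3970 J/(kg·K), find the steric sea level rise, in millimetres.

Δh = αQ/(ρcₚ) = 1.7×10⁻⁴ × 3×10⁹ / (1026 × 3970) ≈ 0.12521 m

130 mm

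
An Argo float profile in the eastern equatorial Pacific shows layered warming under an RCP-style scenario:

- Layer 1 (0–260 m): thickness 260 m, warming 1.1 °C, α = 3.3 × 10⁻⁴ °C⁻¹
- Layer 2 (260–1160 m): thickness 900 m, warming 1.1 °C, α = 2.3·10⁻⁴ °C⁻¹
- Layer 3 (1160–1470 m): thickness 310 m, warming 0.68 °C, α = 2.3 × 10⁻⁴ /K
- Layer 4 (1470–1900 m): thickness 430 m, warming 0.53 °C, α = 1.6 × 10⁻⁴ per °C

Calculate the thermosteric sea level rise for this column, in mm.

0–260 m: 260 × 3.3×10⁻⁴ × 1.1 = 0.09438 m
260–1160 m: 2.3×10⁻⁴ × 1.1 × 900 = 0.22770 m
2.3×10⁻⁴ × 0.68 × 310 = 0.048484 m
Layer 4: 430 × 1.6×10⁻⁴ × 0.53 = 0.036464 m
Δh = 0.09438 + 0.22770 + 0.048484 + 0.036464 = 0.407028 m ≈ 407 mm

407 mm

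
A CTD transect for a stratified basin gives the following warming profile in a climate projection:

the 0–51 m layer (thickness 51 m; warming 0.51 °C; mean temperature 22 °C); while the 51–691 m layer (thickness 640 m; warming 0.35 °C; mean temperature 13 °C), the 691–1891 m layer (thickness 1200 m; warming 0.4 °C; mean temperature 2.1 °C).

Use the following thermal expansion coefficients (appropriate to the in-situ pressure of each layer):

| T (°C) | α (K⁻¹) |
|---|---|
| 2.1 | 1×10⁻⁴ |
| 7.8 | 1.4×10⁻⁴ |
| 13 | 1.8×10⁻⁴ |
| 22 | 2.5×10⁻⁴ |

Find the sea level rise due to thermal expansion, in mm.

Layer 1 at 22 °C → α = 2.5×10⁻⁴ K⁻¹
Layer 2 at 13 °C → α = 1.8×10⁻⁴ K⁻¹
Layer 3 at 2.1 °C → α = 1×10⁻⁴ K⁻¹
Layer 1: 51 × 0.51 × 2.5×10⁻⁴ = 0.0065025 m
51–691 m: 640 × 0.35 × 1.8×10⁻⁴ = 0.04032 m
Layer 3: 0.4 × 1200 × 1×10⁻⁴ = 0.04800 m
Δh = 0.0065025 + 0.04032 + 0.04800 = 0.0948225 m

94.8 mm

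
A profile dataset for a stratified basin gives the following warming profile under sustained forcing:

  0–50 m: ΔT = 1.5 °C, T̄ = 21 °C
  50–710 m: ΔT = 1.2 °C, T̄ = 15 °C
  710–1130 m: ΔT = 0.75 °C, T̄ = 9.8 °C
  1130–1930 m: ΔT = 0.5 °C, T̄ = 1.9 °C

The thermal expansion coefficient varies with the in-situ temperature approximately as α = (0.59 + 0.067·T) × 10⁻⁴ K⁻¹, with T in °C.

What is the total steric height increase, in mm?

Layer 1: α = (0.59 + 0.067×21)×10⁻⁴ = 1.997×10⁻⁴ K⁻¹
Layer 2: α = (0.59 + 0.067×15)×10⁻⁴ = 1.595×10⁻⁴ K⁻¹
Layer 3: α = (0.59 + 0.067×9.8)×10⁻⁴ = 1.2466×10⁻⁴ K⁻¹
Layer 4: α = (0.59 + 0.067×1.9)×10⁻⁴ = 0.7173×10⁻⁴ K⁻¹
1.997×10⁻⁴ × 1.5 × 50 = 0.0149775 m
1.595×10⁻⁴ × 1.2 × 660 = 0.126324 m
420 × 1.2466×10⁻⁴ × 0.75 = 0.0392679 m
1130–1930 m: 0.5 × 800 × 0.7173×10⁻⁴ = 0.028692 m
Δh = 0.0149775 + 0.126324 + 0.0392679 + 0.028692 = 0.2092614 m

209 mm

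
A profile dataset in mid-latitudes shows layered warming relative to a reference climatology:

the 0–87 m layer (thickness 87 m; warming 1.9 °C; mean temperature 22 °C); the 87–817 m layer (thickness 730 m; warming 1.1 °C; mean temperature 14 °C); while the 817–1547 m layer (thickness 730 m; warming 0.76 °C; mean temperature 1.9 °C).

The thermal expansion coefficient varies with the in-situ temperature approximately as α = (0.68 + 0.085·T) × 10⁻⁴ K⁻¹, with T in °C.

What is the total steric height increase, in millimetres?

239 mm

Layer 1: α = (0.68 + 0.085×22)×10⁻⁴ = 2.55×10⁻⁴ K⁻¹
Layer 2: α = (0.68 + 0.085×14)×10⁻⁴ = 1.87×10⁻⁴ K⁻¹
Layer 3: α = (0.68 + 0.085×1.9)×10⁻⁴ = 0.8415×10⁻⁴ K⁻¹
1.9 × 2.55×10⁻⁴ × 87 = 0.0421515 m
Layer 2: 730 × 1.87×10⁻⁴ × 1.1 = 0.150161 m
Layer 3: 730 × 0.76 × 0.8415×10⁻⁴ = 0.04668642 m
Δh = 0.0421515 + 0.150161 + 0.04668642 = 0.23899892 m ≈ 239 mm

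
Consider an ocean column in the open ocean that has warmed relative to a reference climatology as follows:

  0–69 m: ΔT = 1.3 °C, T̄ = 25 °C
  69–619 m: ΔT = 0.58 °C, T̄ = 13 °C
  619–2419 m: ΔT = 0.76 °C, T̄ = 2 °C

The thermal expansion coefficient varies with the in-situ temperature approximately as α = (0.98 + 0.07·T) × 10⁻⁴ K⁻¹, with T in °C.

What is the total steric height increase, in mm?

Δh ≈ 238 mm

Layer 1: α = (0.98 + 0.07×25)×10⁻⁴ = 2.73×10⁻⁴ K⁻¹
Layer 2: α = (0.98 + 0.07×13)×10⁻⁴ = 1.89×10⁻⁴ K⁻¹
Layer 3: α = (0.98 + 0.07×2)×10⁻⁴ = 1.12×10⁻⁴ K⁻¹
2.73×10⁻⁴ × 1.3 × 69 = 0.0244881 m
Layer 2: 1.89×10⁻⁴ × 0.58 × 550 = 0.060291 m
619–2419 m: 1.12×10⁻⁴ × 1800 × 0.76 = 0.153216 m
Δh = 0.0244881 + 0.060291 + 0.153216 = 0.2379951 m ≈ 238 mm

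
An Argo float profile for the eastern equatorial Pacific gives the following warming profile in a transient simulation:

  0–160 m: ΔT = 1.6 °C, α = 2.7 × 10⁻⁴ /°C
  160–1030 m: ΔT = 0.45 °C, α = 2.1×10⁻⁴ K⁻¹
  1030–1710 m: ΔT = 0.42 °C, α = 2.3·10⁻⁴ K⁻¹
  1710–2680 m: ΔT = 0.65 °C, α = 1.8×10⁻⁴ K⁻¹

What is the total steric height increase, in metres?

0.331 m

160 × 2.7×10⁻⁴ × 1.6 = 0.06912 m
Layer 2: 2.1×10⁻⁴ × 0.45 × 870 = 0.082215 m
Layer 3: 680 × 2.3×10⁻⁴ × 0.42 = 0.065688 m
1710–2680 m: 970 × 1.8×10⁻⁴ × 0.65 = 0.11349 m
Δh = 0.06912 + 0.082215 + 0.065688 + 0.11349 = 0.330513 m ≈ 0.331 m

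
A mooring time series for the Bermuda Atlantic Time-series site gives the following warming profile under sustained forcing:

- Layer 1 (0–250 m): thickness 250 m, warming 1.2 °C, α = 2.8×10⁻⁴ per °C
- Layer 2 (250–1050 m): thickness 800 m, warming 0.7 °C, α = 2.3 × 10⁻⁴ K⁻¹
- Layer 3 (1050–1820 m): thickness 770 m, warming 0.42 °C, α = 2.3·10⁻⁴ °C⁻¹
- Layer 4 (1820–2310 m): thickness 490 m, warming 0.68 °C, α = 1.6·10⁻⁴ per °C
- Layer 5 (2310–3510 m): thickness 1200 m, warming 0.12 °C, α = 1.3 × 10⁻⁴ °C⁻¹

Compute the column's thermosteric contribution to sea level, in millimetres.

Layer 1: 1.2 × 250 × 2.8×10⁻⁴ = 0.08400 m
2.3×10⁻⁴ × 800 × 0.7 = 0.12880 m
1050–1820 m: 0.42 × 2.3×10⁻⁴ × 770 = 0.074382 m
490 × 1.6×10⁻⁴ × 0.68 = 0.053312 m
2310–3510 m: 1200 × 1.3×10⁻⁴ × 0.12 = 0.01872 m
Δh = 0.08400 + 0.12880 + 0.074382 + 0.053312 + 0.01872 = 0.359214 m

Δh ≈ 360 mm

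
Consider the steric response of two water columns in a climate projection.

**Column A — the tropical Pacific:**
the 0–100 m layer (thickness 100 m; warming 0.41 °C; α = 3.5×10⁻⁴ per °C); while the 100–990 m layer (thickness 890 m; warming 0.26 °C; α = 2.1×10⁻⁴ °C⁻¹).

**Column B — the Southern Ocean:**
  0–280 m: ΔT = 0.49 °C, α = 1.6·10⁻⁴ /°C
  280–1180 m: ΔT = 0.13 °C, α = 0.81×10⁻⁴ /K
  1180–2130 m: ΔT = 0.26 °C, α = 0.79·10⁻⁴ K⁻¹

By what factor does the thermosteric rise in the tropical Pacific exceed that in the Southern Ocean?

A 0–100 m: 100 × 0.41 × 3.5×10⁻⁴ = 0.01435 m
A 890 × 0.26 × 2.1×10⁻⁴ = 0.048594 m
A total: 0.062944 m
B Layer 1: 1.6×10⁻⁴ × 0.49 × 280 = 0.021952 m
B Layer 2: 0.13 × 900 × 0.81×10⁻⁴ = 0.009477 m
B Layer 3: 950 × 0.79×10⁻⁴ × 0.26 = 0.019513 m
B total: 0.050942 m
Ratio: 0.062944 / 0.050942 ≈ 1.236

≈ 1.2×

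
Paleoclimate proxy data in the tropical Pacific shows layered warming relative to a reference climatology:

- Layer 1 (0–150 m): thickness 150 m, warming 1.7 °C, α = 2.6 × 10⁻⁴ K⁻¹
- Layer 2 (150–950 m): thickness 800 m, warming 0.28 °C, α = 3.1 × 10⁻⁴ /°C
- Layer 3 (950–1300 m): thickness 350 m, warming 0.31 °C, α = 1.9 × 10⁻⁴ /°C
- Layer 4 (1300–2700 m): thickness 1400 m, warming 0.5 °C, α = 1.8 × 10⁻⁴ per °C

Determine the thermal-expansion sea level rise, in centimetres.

Δh ≈ 28 cm

Layer 1: 2.6×10⁻⁴ × 1.7 × 150 = 0.06630 m
800 × 3.1×10⁻⁴ × 0.28 = 0.06944 m
950–1300 m: 1.9×10⁻⁴ × 0.31 × 350 = 0.020615 m
1400 × 1.8×10⁻⁴ × 0.5 = 0.12600 m
Δh = 0.06630 + 0.06944 + 0.020615 + 0.12600 = 0.282355 m ≈ 28 cm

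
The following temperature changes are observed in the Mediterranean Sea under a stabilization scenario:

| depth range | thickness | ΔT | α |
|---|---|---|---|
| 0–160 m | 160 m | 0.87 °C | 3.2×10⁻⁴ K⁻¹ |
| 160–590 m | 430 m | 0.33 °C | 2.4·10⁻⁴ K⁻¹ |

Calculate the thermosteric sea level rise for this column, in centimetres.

about 7.86 cm

0–160 m: 160 × 0.87 × 3.2×10⁻⁴ = 0.044544 m
Layer 2: 0.33 × 2.4×10⁻⁴ × 430 = 0.034056 m
Δh = 0.044544 + 0.034056 = 0.07860 m ≈ 7.86 cm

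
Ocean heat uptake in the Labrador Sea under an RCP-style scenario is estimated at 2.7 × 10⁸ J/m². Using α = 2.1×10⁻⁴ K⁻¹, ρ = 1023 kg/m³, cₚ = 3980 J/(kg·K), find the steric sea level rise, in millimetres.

13.9 mm of thermosteric rise

Δh = αQ/(ρcₚ) = 2.1×10⁻⁴ × 2.7×10⁸ / (1023 × 3980) ≈ 0.013926 m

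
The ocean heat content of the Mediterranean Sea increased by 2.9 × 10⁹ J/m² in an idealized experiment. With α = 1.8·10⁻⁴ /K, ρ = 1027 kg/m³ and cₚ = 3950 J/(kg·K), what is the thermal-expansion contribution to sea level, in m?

0.129 m of thermosteric rise

Δh = αQ/(ρcₚ) = 1.8×10⁻⁴ × 2.9×10⁹ / (1027 × 3950) ≈ 0.12868 m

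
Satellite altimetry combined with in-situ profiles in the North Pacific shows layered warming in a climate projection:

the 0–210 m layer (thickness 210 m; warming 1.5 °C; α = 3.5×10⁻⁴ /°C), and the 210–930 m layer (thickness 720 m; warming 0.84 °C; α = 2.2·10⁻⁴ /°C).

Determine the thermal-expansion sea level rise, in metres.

0–210 m: 1.5 × 210 × 3.5×10⁻⁴ = 0.11025 m
Layer 2: 0.84 × 2.2×10⁻⁴ × 720 = 0.133056 m
Δh = 0.11025 + 0.133056 = 0.243306 m

0.243 m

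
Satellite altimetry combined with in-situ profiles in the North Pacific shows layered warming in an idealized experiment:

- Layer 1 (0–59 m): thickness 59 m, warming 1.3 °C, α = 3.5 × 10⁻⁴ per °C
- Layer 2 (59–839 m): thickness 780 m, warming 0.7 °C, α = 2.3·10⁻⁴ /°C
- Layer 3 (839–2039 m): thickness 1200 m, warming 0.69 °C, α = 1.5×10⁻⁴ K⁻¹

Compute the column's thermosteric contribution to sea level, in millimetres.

Layer 1: 3.5×10⁻⁴ × 1.3 × 59 = 0.026845 m
59–839 m: 2.3×10⁻⁴ × 780 × 0.7 = 0.12558 m
Layer 3: 0.69 × 1200 × 1.5×10⁻⁴ = 0.12420 m
Δh = 0.026845 + 0.12558 + 0.12420 = 0.276625 m

about 280 mm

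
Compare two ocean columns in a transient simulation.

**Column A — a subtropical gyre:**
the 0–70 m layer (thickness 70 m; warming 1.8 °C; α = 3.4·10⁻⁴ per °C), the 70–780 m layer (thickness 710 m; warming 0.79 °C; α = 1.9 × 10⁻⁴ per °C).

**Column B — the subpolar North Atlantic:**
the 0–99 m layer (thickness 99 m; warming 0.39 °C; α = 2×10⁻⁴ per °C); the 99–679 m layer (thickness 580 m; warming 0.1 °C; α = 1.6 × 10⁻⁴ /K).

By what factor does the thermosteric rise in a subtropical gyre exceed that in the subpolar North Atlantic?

≈ 8.8×

A 0–70 m: 3.4×10⁻⁴ × 1.8 × 70 = 0.04284 m
A 70–780 m: 0.79 × 1.9×10⁻⁴ × 710 = 0.106571 m
A total: 0.149411 m
B 99 × 0.39 × 2×10⁻⁴ = 0.007722 m
B Layer 2: 1.6×10⁻⁴ × 0.1 × 580 = 0.00928 m
B total: 0.017002 m
Ratio: 0.149411 / 0.017002 ≈ 8.788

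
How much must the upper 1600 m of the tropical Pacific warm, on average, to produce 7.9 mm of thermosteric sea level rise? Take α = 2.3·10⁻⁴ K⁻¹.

ΔT ≈ 0.0215 K

ΔT = Δh/(αH) = 0.0079 / (2.3×10⁻⁴ × 1600) ≈ 0.02147 K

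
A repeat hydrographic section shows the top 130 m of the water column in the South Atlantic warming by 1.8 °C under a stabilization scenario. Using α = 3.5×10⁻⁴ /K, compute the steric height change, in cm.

8.19 cm

Δh = αΔT·H = 3.5×10⁻⁴ × 1.8 × 130 = 0.08190 m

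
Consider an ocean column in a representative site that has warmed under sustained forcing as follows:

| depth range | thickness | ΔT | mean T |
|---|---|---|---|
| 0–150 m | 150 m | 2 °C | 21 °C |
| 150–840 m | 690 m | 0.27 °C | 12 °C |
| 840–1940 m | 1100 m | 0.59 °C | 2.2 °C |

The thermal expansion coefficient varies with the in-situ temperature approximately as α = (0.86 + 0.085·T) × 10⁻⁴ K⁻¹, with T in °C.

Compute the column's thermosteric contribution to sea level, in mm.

Layer 1: α = (0.86 + 0.085×21)×10⁻⁴ = 2.645×10⁻⁴ K⁻¹
Layer 2: α = (0.86 + 0.085×12)×10⁻⁴ = 1.88×10⁻⁴ K⁻¹
Layer 3: α = (0.86 + 0.085×2.2)×10⁻⁴ = 1.047×10⁻⁴ K⁻¹
0–150 m: 150 × 2 × 2.645×10⁻⁴ = 0.07935 m
150–840 m: 690 × 0.27 × 1.88×10⁻⁴ = 0.0350244 m
Layer 3: 1100 × 0.59 × 1.047×10⁻⁴ = 0.0679503 m
Δh = 0.07935 + 0.0350244 + 0.0679503 = 0.1823247 m

182 mm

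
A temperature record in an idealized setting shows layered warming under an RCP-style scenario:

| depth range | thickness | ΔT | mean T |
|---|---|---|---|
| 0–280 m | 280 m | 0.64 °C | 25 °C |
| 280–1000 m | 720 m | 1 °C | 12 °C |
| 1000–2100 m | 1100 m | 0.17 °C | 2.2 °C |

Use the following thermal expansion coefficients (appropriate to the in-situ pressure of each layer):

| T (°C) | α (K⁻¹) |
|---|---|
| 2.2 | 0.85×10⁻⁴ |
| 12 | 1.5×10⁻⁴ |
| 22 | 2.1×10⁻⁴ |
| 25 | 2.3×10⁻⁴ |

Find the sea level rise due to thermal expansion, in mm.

Layer 1 at 25 °C → α = 2.3×10⁻⁴ K⁻¹
Layer 2 at 12 °C → α = 1.5×10⁻⁴ K⁻¹
Layer 3 at 2.2 °C → α = 0.85×10⁻⁴ K⁻¹
0–280 m: 0.64 × 2.3×10⁻⁴ × 280 = 0.041216 m
1 × 1.5×10⁻⁴ × 720 = 0.10800 m
Layer 3: 0.85×10⁻⁴ × 1100 × 0.17 = 0.015895 m
Δh = 0.041216 + 0.10800 + 0.015895 = 0.165111 m ≈ 170 mm

Δh = 170 mm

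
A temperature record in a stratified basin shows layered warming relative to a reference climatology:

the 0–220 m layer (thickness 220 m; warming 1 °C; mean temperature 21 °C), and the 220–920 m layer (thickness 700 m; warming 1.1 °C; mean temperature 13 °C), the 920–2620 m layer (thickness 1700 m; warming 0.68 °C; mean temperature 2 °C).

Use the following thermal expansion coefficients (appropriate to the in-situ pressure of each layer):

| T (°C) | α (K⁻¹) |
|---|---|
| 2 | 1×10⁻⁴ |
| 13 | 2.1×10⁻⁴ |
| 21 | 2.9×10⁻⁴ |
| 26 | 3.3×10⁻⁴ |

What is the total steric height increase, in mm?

Layer 1 at 21 °C → α = 2.9×10⁻⁴ K⁻¹
Layer 2 at 13 °C → α = 2.1×10⁻⁴ K⁻¹
Layer 3 at 2 °C → α = 1×10⁻⁴ K⁻¹
Layer 1: 220 × 1 × 2.9×10⁻⁴ = 0.06380 m
700 × 1.1 × 2.1×10⁻⁴ = 0.16170 m
Layer 3: 0.68 × 1700 × 1×10⁻⁴ = 0.11560 m
Δh = 0.06380 + 0.16170 + 0.11560 = 0.34110 m ≈ 341 mm

341 mm of thermosteric rise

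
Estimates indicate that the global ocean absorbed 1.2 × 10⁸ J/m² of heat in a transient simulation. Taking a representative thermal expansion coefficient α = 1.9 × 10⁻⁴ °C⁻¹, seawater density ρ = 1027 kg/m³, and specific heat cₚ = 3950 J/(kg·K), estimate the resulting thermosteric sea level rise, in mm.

Δh = 5.62 mm

Δh = αQ/(ρcₚ) = 1.9×10⁻⁴ × 1.2×10⁸ / (1027 × 3950) ≈ 0.0056204 m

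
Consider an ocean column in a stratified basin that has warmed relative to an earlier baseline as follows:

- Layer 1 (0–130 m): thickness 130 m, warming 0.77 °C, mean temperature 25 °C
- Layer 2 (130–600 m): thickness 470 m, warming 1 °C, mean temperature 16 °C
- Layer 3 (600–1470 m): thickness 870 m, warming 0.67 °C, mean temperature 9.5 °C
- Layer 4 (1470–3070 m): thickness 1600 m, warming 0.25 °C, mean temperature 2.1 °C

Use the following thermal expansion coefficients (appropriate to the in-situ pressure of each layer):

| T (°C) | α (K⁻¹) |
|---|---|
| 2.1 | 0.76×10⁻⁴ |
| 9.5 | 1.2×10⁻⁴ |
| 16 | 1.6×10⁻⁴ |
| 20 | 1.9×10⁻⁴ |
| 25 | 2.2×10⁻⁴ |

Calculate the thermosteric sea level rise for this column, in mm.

Δh = 200 mm

Layer 1 at 25 °C → α = 2.2×10⁻⁴ K⁻¹
Layer 2 at 16 °C → α = 1.6×10⁻⁴ K⁻¹
Layer 3 at 9.5 °C → α = 1.2×10⁻⁴ K⁻¹
Layer 4 at 2.1 °C → α = 0.76×10⁻⁴ K⁻¹
0–130 m: 130 × 2.2×10⁻⁴ × 0.77 = 0.022022 m
1.6×10⁻⁴ × 1 × 470 = 0.07520 m
Layer 3: 870 × 1.2×10⁻⁴ × 0.67 = 0.069948 m
1470–3070 m: 1600 × 0.76×10⁻⁴ × 0.25 = 0.03040 m
Δh = 0.022022 + 0.07520 + 0.069948 + 0.03040 = 0.19757 m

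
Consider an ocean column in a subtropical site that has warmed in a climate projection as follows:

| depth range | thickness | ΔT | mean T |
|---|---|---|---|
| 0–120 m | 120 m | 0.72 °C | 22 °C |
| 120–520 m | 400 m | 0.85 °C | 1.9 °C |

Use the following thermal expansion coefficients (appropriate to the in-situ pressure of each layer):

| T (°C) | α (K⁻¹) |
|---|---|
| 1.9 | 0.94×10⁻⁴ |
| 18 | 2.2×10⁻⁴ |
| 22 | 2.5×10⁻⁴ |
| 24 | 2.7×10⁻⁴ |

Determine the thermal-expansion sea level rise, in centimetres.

5.36 cm

Layer 1 at 22 °C → α = 2.5×10⁻⁴ K⁻¹
Layer 2 at 1.9 °C → α = 0.94×10⁻⁴ K⁻¹
Layer 1: 2.5×10⁻⁴ × 0.72 × 120 = 0.02160 m
0.85 × 400 × 0.94×10⁻⁴ = 0.03196 m
Δh = 0.02160 + 0.03196 = 0.05356 m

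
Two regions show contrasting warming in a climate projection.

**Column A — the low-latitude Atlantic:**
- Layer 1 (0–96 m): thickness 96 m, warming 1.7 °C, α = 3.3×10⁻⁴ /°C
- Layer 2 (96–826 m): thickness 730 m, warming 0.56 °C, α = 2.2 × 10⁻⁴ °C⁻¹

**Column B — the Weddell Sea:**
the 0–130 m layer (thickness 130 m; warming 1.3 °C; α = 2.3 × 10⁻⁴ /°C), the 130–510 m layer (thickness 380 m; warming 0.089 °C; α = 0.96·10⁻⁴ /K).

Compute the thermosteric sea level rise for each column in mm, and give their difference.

Δh_A ≈ 144 mm, Δh_B ≈ 42.1 mm; difference ≈ 102 mm

A 3.3×10⁻⁴ × 1.7 × 96 = 0.053856 m
A 96–826 m: 730 × 0.56 × 2.2×10⁻⁴ = 0.089936 m
A total: 0.143792 m
B Layer 1: 1.3 × 130 × 2.3×10⁻⁴ = 0.03887 m
B 130–510 m: 380 × 0.96×10⁻⁴ × 0.089 = 0.00324672 m
B total: 0.04211672 m
Difference: 0.143792 − 0.04211672 = 0.10167528 m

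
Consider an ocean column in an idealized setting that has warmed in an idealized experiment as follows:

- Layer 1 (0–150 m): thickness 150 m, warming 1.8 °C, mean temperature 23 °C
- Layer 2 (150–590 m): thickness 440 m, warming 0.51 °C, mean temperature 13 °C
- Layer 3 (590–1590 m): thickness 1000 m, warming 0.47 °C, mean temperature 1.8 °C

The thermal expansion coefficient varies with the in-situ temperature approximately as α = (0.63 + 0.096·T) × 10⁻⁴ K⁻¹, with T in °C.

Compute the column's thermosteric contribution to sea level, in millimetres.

Layer 1: α = (0.63 + 0.096×23)×10⁻⁴ = 2.838×10⁻⁴ K⁻¹
Layer 2: α = (0.63 + 0.096×13)×10⁻⁴ = 1.878×10⁻⁴ K⁻¹
Layer 3: α = (0.63 + 0.096×1.8)×10⁻⁴ = 0.8028×10⁻⁴ K⁻¹
1.8 × 150 × 2.838×10⁻⁴ = 0.076626 m
150–590 m: 440 × 1.878×10⁻⁴ × 0.51 = 0.04214232 m
1000 × 0.47 × 0.8028×10⁻⁴ = 0.0377316 m
Δh = 0.076626 + 0.04214232 + 0.0377316 = 0.15649992 m

156 mm of thermosteric rise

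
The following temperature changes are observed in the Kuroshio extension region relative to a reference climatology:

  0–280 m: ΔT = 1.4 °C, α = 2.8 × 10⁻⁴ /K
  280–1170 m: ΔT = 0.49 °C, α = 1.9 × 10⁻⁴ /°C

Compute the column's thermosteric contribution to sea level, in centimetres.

Layer 1: 2.8×10⁻⁴ × 280 × 1.4 = 0.10976 m
280–1170 m: 1.9×10⁻⁴ × 890 × 0.49 = 0.082859 m
Δh = 0.10976 + 0.082859 = 0.192619 m

about 19.3 cm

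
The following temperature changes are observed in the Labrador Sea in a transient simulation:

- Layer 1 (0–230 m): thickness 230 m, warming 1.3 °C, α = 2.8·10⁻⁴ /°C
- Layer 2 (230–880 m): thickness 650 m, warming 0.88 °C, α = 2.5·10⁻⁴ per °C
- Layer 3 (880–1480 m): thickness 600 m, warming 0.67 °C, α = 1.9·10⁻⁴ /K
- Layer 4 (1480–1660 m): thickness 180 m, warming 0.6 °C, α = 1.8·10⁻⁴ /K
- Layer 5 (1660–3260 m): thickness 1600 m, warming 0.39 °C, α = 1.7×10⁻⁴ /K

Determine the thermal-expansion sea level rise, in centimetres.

Δh = 42.9 cm

230 × 2.8×10⁻⁴ × 1.3 = 0.08372 m
230–880 m: 0.88 × 650 × 2.5×10⁻⁴ = 0.14300 m
Layer 3: 600 × 0.67 × 1.9×10⁻⁴ = 0.07638 m
1480–1660 m: 1.8×10⁻⁴ × 0.6 × 180 = 0.01944 m
1.7×10⁻⁴ × 0.39 × 1600 = 0.10608 m
Δh = 0.08372 + 0.14300 + 0.07638 + 0.01944 + 0.10608 = 0.42862 m ≈ 42.9 cm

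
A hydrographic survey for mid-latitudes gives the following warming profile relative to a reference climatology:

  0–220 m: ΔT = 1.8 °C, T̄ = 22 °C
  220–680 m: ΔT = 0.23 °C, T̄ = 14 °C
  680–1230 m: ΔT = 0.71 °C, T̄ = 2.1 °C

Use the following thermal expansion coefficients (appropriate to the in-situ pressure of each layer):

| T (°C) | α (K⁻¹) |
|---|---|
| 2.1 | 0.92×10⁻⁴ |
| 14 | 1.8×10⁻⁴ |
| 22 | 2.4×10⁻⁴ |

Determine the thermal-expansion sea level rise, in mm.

Layer 1 at 22 °C → α = 2.4×10⁻⁴ K⁻¹
Layer 2 at 14 °C → α = 1.8×10⁻⁴ K⁻¹
Layer 3 at 2.1 °C → α = 0.92×10⁻⁴ K⁻¹
220 × 1.8 × 2.4×10⁻⁴ = 0.09504 m
220–680 m: 1.8×10⁻⁴ × 0.23 × 460 = 0.019044 m
Layer 3: 0.71 × 0.92×10⁻⁴ × 550 = 0.035926 m
Δh = 0.09504 + 0.019044 + 0.035926 = 0.15001 m ≈ 150 mm

Δh ≈ 150 mm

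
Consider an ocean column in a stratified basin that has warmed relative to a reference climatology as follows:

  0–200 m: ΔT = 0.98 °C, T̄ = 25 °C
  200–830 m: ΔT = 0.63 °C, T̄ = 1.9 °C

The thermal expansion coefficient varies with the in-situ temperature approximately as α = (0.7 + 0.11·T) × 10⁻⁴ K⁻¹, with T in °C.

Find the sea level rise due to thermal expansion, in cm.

Layer 1: α = (0.7 + 0.11×25)×10⁻⁴ = 3.45×10⁻⁴ K⁻¹
Layer 2: α = (0.7 + 0.11×1.9)×10⁻⁴ = 0.909×10⁻⁴ K⁻¹
200 × 0.98 × 3.45×10⁻⁴ = 0.06762 m
630 × 0.63 × 0.909×10⁻⁴ = 0.03607821 m
Δh = 0.06762 + 0.03607821 = 0.10369821 m ≈ 10 cm

about 10 cm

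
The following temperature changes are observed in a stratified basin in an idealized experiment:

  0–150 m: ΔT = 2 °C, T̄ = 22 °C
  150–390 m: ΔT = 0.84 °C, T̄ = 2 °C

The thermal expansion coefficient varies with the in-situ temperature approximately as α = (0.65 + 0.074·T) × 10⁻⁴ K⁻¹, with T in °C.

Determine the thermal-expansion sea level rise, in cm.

Δh ≈ 8.44 cm

Layer 1: α = (0.65 + 0.074×22)×10⁻⁴ = 2.278×10⁻⁴ K⁻¹
Layer 2: α = (0.65 + 0.074×2)×10⁻⁴ = 0.798×10⁻⁴ K⁻¹
2 × 2.278×10⁻⁴ × 150 = 0.06834 m
Layer 2: 240 × 0.84 × 0.798×10⁻⁴ = 0.01608768 m
Δh = 0.06834 + 0.01608768 = 0.08442768 m ≈ 8.44 cm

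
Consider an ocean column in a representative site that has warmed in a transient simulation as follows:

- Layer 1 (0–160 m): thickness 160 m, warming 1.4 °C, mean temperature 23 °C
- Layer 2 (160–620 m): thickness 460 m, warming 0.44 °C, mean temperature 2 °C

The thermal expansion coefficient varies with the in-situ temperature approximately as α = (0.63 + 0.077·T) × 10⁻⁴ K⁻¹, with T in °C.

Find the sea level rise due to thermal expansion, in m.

0.070 m of thermosteric rise

Layer 1: α = (0.63 + 0.077×23)×10⁻⁴ = 2.401×10⁻⁴ K⁻¹
Layer 2: α = (0.63 + 0.077×2)×10⁻⁴ = 0.784×10⁻⁴ K⁻¹
0–160 m: 1.4 × 160 × 2.401×10⁻⁴ = 0.0537824 m
Layer 2: 460 × 0.44 × 0.784×10⁻⁴ = 0.01586816 m
Δh = 0.0537824 + 0.01586816 = 0.06965056 m ≈ 0.070 m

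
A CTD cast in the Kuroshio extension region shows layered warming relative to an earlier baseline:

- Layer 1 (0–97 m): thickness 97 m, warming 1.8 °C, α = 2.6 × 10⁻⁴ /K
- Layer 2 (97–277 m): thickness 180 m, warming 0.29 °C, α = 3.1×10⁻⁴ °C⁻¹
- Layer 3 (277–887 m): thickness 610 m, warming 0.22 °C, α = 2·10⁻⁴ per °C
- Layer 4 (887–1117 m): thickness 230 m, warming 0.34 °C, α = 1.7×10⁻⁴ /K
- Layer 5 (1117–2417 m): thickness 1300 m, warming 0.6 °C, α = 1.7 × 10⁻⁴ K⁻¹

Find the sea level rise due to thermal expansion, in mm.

234 mm

97 × 2.6×10⁻⁴ × 1.8 = 0.045396 m
97–277 m: 3.1×10⁻⁴ × 0.29 × 180 = 0.016182 m
Layer 3: 2×10⁻⁴ × 610 × 0.22 = 0.02684 m
230 × 0.34 × 1.7×10⁻⁴ = 0.013294 m
1.7×10⁻⁴ × 1300 × 0.6 = 0.13260 m
Δh = 0.045396 + 0.016182 + 0.02684 + 0.013294 + 0.13260 = 0.234312 m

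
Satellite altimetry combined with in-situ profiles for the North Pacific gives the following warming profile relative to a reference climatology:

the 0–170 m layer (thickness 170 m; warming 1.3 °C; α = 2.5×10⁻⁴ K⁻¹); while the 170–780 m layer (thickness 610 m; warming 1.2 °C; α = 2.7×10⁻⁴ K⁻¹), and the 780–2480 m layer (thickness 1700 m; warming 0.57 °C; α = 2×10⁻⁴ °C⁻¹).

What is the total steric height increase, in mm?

447 mm of thermosteric rise

Layer 1: 1.3 × 2.5×10⁻⁴ × 170 = 0.05525 m
170–780 m: 610 × 1.2 × 2.7×10⁻⁴ = 0.19764 m
Layer 3: 2×10⁻⁴ × 0.57 × 1700 = 0.19380 m
Δh = 0.05525 + 0.19764 + 0.19380 = 0.44669 m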